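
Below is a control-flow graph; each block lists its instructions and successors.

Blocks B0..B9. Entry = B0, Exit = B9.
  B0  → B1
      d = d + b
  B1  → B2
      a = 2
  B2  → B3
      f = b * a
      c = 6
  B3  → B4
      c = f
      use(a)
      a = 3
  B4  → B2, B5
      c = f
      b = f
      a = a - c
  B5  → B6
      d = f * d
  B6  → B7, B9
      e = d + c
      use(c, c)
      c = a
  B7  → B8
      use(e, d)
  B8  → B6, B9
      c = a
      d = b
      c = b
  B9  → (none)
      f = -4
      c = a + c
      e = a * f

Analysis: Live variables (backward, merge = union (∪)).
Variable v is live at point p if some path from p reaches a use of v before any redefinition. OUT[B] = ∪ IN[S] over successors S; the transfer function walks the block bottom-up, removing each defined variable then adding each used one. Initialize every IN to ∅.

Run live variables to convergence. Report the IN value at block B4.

Answer: {a, d, f}

Working:
Fixpoint table:
  B0:   IN={b, d}   OUT={b, d}
  B1:   IN={b, d}   OUT={a, b, d}
  B2:   IN={a, b, d}   OUT={a, d, f}
  B3:   IN={a, d, f}   OUT={a, d, f}
  B4:   IN={a, d, f}   OUT={a, b, c, d, f}
  B5:   IN={a, b, c, d, f}   OUT={a, b, c, d}
  B6:   IN={a, b, c, d}   OUT={a, b, c, d, e}
  B7:   IN={a, b, d, e}   OUT={a, b}
  B8:   IN={a, b}   OUT={a, b, c, d}
  B9:   IN={a, c}   OUT={}

Merge at B4: OUT[B4] = IN[B2] ⊔ IN[B5] = {a, b, c, d, f}
Applying B4's transfer function to that OUT value gives IN[B4] (row B4 above).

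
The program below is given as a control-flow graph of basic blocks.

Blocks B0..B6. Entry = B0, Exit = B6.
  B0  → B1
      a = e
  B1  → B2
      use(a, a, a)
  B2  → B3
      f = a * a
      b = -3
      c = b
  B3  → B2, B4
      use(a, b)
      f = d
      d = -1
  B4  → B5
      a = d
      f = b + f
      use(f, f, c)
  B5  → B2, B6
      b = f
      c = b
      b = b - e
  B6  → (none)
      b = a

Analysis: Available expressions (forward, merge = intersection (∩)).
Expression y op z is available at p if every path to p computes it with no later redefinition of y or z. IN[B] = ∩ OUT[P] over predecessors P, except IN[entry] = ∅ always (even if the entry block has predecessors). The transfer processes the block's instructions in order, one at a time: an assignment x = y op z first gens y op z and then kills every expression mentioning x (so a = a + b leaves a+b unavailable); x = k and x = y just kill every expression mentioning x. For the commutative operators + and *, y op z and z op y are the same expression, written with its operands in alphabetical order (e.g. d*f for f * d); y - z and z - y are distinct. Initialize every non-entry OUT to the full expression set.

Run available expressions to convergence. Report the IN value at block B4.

Answer: {a*a}

Derivation:
Fixpoint table:
  B0:   IN={}   OUT={}
  B1:   IN={}   OUT={}
  B2:   IN={}   OUT={a*a}
  B3:   IN={a*a}   OUT={a*a}
  B4:   IN={a*a}   OUT={}
  B5:   IN={}   OUT={}
  B6:   IN={}   OUT={}

Merge at B4: IN[B4] = OUT[B3] = {a*a}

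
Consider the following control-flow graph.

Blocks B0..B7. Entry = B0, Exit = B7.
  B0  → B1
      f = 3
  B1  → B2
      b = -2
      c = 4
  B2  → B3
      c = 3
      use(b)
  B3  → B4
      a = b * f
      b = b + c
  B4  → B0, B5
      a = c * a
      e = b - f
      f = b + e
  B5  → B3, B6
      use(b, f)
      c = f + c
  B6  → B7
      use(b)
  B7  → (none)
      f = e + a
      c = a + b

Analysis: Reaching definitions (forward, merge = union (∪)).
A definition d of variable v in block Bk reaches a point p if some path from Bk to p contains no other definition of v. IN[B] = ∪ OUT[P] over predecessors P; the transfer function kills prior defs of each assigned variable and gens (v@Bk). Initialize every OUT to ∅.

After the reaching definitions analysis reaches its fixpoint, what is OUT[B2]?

Per-block solution:
  B0: | IN={a@B4, b@B3, c@B2, c@B5, e@B4, f@B4} | OUT={a@B4, b@B3, c@B2, c@B5, e@B4, f@B0}
  B1: | IN={a@B4, b@B3, c@B2, c@B5, e@B4, f@B0} | OUT={a@B4, b@B1, c@B1, e@B4, f@B0}
  B2: | IN={a@B4, b@B1, c@B1, e@B4, f@B0} | OUT={a@B4, b@B1, c@B2, e@B4, f@B0}
  B3: | IN={a@B4, b@B1, b@B3, c@B2, c@B5, e@B4, f@B0, f@B4} | OUT={a@B3, b@B3, c@B2, c@B5, e@B4, f@B0, f@B4}
  B4: | IN={a@B3, b@B3, c@B2, c@B5, e@B4, f@B0, f@B4} | OUT={a@B4, b@B3, c@B2, c@B5, e@B4, f@B4}
  B5: | IN={a@B4, b@B3, c@B2, c@B5, e@B4, f@B4} | OUT={a@B4, b@B3, c@B5, e@B4, f@B4}
  B6: | IN={a@B4, b@B3, c@B5, e@B4, f@B4} | OUT={a@B4, b@B3, c@B5, e@B4, f@B4}
  B7: | IN={a@B4, b@B3, c@B5, e@B4, f@B4} | OUT={a@B4, b@B3, c@B7, e@B4, f@B7}

Merge at B2: IN[B2] = OUT[B1] = {a@B4, b@B1, c@B1, e@B4, f@B0}
Applying B2's transfer function to that IN value gives OUT[B2] (row B2 above).

Answer: {a@B4, b@B1, c@B2, e@B4, f@B0}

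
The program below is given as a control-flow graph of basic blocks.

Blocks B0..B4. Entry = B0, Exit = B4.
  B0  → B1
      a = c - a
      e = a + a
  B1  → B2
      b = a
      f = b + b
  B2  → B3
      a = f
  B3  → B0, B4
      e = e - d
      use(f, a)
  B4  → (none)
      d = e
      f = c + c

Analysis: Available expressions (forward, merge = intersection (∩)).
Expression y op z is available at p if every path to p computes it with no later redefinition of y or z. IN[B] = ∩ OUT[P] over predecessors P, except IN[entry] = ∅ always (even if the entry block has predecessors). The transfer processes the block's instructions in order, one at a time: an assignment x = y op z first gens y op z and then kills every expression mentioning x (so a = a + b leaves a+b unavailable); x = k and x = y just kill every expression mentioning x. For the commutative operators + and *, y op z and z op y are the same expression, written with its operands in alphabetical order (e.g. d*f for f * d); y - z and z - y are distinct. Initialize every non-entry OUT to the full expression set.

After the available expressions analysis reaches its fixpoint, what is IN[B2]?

Per-block solution:
  B0:  IN={}  OUT={a+a}
  B1:  IN={a+a}  OUT={a+a, b+b}
  B2:  IN={a+a, b+b}  OUT={b+b}
  B3:  IN={b+b}  OUT={b+b}
  B4:  IN={b+b}  OUT={b+b, c+c}

Merge at B2: IN[B2] = OUT[B1] = {a+a, b+b}

Answer: {a+a, b+b}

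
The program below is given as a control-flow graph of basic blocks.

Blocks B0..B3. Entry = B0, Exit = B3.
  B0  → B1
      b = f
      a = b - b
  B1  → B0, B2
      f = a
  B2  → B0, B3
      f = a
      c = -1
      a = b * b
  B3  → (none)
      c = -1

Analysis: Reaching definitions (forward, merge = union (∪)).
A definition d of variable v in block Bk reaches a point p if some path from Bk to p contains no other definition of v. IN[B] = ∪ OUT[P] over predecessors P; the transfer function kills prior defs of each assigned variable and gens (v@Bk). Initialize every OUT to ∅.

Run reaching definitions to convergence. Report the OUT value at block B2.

Answer: {a@B2, b@B0, c@B2, f@B2}

Derivation:
Converged values:
  B0: | IN={a@B0, a@B2, b@B0, c@B2, f@B1, f@B2} | OUT={a@B0, b@B0, c@B2, f@B1, f@B2}
  B1: | IN={a@B0, b@B0, c@B2, f@B1, f@B2} | OUT={a@B0, b@B0, c@B2, f@B1}
  B2: | IN={a@B0, b@B0, c@B2, f@B1} | OUT={a@B2, b@B0, c@B2, f@B2}
  B3: | IN={a@B2, b@B0, c@B2, f@B2} | OUT={a@B2, b@B0, c@B3, f@B2}

Merge at B2: IN[B2] = OUT[B1] = {a@B0, b@B0, c@B2, f@B1}
Applying B2's transfer function to that IN value gives OUT[B2] (row B2 above).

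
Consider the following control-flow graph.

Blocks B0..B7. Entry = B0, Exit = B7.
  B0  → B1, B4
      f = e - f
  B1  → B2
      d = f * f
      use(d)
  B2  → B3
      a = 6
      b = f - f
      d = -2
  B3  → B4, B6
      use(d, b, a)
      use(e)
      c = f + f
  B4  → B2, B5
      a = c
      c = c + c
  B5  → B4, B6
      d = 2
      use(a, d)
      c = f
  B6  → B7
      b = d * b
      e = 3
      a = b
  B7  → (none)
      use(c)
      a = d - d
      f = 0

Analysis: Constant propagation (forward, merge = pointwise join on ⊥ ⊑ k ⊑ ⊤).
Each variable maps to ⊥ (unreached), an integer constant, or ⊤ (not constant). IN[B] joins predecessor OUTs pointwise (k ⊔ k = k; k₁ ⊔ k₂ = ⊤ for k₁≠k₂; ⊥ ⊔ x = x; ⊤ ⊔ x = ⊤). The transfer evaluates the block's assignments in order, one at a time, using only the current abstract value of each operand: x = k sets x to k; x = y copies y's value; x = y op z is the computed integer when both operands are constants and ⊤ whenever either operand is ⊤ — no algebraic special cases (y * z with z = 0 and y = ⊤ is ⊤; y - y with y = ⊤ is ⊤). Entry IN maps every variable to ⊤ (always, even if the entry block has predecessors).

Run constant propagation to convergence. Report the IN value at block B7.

Answer: {a: ⊤, b: ⊤, c: ⊤, d: ⊤, e: 3, f: ⊤}

Trace:
Fixpoint table:
  B0:   IN=(all ⊤)   OUT=(all ⊤)
  B1:   IN=(all ⊤)   OUT=(all ⊤)
  B2:   IN=(all ⊤)   OUT={a:6, d:-2; rest ⊤}
  B3:   IN={a:6, d:-2; rest ⊤}   OUT={a:6, d:-2; rest ⊤}
  B4:   IN=(all ⊤)   OUT=(all ⊤)
  B5:   IN=(all ⊤)   OUT={d:2; rest ⊤}
  B6:   IN=(all ⊤)   OUT={e:3; rest ⊤}
  B7:   IN={e:3; rest ⊤}   OUT={e:3, f:0; rest ⊤}

Merge at B7: IN[B7] = OUT[B6] = {a: ⊤, b: ⊤, c: ⊤, d: ⊤, e: 3, f: ⊤}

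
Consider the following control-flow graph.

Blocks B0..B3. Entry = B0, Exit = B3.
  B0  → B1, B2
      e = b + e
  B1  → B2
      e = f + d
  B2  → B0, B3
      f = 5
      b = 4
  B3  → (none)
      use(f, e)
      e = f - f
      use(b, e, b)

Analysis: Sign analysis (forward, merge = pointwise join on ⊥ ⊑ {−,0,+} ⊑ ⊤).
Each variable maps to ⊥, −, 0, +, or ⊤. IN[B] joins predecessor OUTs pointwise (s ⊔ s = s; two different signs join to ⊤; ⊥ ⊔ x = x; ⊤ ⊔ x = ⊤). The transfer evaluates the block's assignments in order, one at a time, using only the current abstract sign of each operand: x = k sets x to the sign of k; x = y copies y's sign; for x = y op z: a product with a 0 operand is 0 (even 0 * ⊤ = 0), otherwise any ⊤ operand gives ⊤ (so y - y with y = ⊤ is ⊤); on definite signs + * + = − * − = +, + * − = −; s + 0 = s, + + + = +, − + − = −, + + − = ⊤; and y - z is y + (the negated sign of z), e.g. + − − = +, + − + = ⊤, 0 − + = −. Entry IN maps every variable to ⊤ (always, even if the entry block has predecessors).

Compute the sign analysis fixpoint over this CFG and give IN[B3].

Answer: {a: ⊤, b: +, c: ⊤, d: ⊤, e: ⊤, f: +}

Working:
Converged values:
  B0:  IN=(all ⊤)  OUT=(all ⊤)
  B1:  IN=(all ⊤)  OUT=(all ⊤)
  B2:  IN=(all ⊤)  OUT={b:+, f:+; rest ⊤}
  B3:  IN={b:+, f:+; rest ⊤}  OUT={b:+, f:+; rest ⊤}

Merge at B3: IN[B3] = OUT[B2] = {a: ⊤, b: +, c: ⊤, d: ⊤, e: ⊤, f: +}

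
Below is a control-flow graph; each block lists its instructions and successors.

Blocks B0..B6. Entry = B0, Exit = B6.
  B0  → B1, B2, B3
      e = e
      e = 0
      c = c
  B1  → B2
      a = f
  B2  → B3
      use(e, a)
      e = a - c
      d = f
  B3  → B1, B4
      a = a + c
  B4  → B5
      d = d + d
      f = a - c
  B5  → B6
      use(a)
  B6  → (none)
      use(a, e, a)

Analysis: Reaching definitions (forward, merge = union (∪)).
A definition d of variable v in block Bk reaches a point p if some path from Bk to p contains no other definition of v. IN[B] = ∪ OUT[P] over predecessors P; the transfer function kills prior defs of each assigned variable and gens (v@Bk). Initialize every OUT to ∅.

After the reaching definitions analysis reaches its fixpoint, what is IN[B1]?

Answer: {a@B3, c@B0, d@B2, e@B0, e@B2}

Derivation:
Fixpoint table:
  B0: | IN={} | OUT={c@B0, e@B0}
  B1: | IN={a@B3, c@B0, d@B2, e@B0, e@B2} | OUT={a@B1, c@B0, d@B2, e@B0, e@B2}
  B2: | IN={a@B1, c@B0, d@B2, e@B0, e@B2} | OUT={a@B1, c@B0, d@B2, e@B2}
  B3: | IN={a@B1, c@B0, d@B2, e@B0, e@B2} | OUT={a@B3, c@B0, d@B2, e@B0, e@B2}
  B4: | IN={a@B3, c@B0, d@B2, e@B0, e@B2} | OUT={a@B3, c@B0, d@B4, e@B0, e@B2, f@B4}
  B5: | IN={a@B3, c@B0, d@B4, e@B0, e@B2, f@B4} | OUT={a@B3, c@B0, d@B4, e@B0, e@B2, f@B4}
  B6: | IN={a@B3, c@B0, d@B4, e@B0, e@B2, f@B4} | OUT={a@B3, c@B0, d@B4, e@B0, e@B2, f@B4}

Merge at B1: IN[B1] = OUT[B0] ⊔ OUT[B3] = {a@B3, c@B0, d@B2, e@B0, e@B2}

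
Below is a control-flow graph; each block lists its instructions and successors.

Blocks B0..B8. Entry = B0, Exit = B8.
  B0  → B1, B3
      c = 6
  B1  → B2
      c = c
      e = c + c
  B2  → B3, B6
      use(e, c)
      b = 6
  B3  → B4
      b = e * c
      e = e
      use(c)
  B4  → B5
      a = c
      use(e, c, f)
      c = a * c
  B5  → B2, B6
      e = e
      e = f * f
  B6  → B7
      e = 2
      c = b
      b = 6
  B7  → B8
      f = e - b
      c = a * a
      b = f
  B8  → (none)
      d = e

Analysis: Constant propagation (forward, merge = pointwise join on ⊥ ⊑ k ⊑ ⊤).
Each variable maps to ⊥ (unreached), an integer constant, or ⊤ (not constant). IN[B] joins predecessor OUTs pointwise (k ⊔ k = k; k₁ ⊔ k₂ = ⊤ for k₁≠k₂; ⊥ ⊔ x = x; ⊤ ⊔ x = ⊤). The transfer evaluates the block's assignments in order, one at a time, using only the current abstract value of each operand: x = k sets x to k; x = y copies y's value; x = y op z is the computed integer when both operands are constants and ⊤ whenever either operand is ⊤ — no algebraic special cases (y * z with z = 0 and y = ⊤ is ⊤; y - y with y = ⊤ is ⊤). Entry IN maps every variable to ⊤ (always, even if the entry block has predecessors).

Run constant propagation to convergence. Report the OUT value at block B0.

Fixpoint table:
  B0:   IN=(all ⊤)   OUT={c:6; rest ⊤}
  B1:   IN={c:6; rest ⊤}   OUT={c:6, e:12; rest ⊤}
  B2:   IN=(all ⊤)   OUT={b:6; rest ⊤}
  B3:   IN=(all ⊤)   OUT=(all ⊤)
  B4:   IN=(all ⊤)   OUT=(all ⊤)
  B5:   IN=(all ⊤)   OUT=(all ⊤)
  B6:   IN=(all ⊤)   OUT={b:6, e:2; rest ⊤}
  B7:   IN={b:6, e:2; rest ⊤}   OUT={b:-4, e:2, f:-4; rest ⊤}
  B8:   IN={b:-4, e:2, f:-4; rest ⊤}   OUT={b:-4, d:2, e:2, f:-4; rest ⊤}

B0 is the boundary node: IN[B0] = {a: ⊤, b: ⊤, c: ⊤, d: ⊤, e: ⊤, f: ⊤}
Applying B0's transfer function to that IN value gives OUT[B0] (row B0 above).

Answer: {a: ⊤, b: ⊤, c: 6, d: ⊤, e: ⊤, f: ⊤}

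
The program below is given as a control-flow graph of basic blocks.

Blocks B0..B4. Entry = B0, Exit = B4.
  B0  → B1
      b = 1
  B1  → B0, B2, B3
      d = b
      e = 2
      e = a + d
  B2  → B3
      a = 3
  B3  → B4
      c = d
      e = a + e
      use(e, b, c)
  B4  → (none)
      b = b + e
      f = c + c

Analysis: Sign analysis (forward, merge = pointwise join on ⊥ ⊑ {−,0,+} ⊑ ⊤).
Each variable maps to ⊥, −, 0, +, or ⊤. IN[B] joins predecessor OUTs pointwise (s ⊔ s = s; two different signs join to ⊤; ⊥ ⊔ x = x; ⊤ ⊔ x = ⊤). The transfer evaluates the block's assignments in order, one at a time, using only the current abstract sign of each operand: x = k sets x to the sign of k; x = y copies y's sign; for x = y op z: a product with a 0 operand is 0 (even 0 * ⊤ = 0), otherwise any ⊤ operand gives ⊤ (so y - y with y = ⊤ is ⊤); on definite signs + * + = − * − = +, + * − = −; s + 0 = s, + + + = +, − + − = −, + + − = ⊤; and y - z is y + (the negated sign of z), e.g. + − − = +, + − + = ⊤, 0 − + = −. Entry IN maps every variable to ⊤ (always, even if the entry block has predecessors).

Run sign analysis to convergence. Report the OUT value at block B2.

Converged values:
  B0:  IN=(all ⊤)  OUT={b:+; rest ⊤}
  B1:  IN={b:+; rest ⊤}  OUT={b:+, d:+; rest ⊤}
  B2:  IN={b:+, d:+; rest ⊤}  OUT={a:+, b:+, d:+; rest ⊤}
  B3:  IN={b:+, d:+; rest ⊤}  OUT={b:+, c:+, d:+; rest ⊤}
  B4:  IN={b:+, c:+, d:+; rest ⊤}  OUT={c:+, d:+, f:+; rest ⊤}

Merge at B2: IN[B2] = OUT[B1] = {a: ⊤, b: +, c: ⊤, d: +, e: ⊤, f: ⊤}
Applying B2's transfer function to that IN value gives OUT[B2] (row B2 above).

Answer: {a: +, b: +, c: ⊤, d: +, e: ⊤, f: ⊤}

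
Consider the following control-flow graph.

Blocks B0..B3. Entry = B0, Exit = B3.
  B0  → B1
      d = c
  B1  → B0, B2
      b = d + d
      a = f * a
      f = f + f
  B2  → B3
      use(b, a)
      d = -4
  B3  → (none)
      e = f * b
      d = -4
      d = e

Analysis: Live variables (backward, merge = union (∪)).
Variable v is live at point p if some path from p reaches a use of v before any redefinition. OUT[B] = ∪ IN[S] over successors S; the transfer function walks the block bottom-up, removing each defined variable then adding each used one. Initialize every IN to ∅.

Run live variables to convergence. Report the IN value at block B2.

Fixpoint table:
  B0: | IN={a, c, f} | OUT={a, c, d, f}
  B1: | IN={a, c, d, f} | OUT={a, b, c, f}
  B2: | IN={a, b, f} | OUT={b, f}
  B3: | IN={b, f} | OUT={}

Merge at B2: OUT[B2] = IN[B3] = {b, f}
Applying B2's transfer function to that OUT value gives IN[B2] (row B2 above).

Answer: {a, b, f}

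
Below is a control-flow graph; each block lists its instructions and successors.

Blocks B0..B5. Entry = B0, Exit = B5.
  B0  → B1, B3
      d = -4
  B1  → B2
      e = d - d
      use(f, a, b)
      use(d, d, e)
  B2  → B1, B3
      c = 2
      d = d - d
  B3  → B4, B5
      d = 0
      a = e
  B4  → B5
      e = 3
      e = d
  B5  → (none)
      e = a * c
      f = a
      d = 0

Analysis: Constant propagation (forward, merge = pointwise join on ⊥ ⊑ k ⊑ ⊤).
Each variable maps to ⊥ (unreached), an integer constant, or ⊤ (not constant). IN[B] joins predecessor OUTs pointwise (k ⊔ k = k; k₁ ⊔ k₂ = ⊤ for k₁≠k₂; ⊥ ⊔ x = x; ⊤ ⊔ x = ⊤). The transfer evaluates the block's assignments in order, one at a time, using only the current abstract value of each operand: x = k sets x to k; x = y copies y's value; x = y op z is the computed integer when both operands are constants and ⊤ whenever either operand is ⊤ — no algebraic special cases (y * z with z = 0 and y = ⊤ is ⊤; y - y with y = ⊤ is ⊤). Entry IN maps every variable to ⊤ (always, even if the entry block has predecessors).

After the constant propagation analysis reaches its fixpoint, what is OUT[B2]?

Per-block solution:
  B0:  IN=(all ⊤)  OUT={d:-4; rest ⊤}
  B1:  IN=(all ⊤)  OUT=(all ⊤)
  B2:  IN=(all ⊤)  OUT={c:2; rest ⊤}
  B3:  IN=(all ⊤)  OUT={d:0; rest ⊤}
  B4:  IN={d:0; rest ⊤}  OUT={d:0, e:0; rest ⊤}
  B5:  IN={d:0; rest ⊤}  OUT={d:0; rest ⊤}

Merge at B2: IN[B2] = OUT[B1] = {a: ⊤, b: ⊤, c: ⊤, d: ⊤, e: ⊤, f: ⊤}
Applying B2's transfer function to that IN value gives OUT[B2] (row B2 above).

Answer: {a: ⊤, b: ⊤, c: 2, d: ⊤, e: ⊤, f: ⊤}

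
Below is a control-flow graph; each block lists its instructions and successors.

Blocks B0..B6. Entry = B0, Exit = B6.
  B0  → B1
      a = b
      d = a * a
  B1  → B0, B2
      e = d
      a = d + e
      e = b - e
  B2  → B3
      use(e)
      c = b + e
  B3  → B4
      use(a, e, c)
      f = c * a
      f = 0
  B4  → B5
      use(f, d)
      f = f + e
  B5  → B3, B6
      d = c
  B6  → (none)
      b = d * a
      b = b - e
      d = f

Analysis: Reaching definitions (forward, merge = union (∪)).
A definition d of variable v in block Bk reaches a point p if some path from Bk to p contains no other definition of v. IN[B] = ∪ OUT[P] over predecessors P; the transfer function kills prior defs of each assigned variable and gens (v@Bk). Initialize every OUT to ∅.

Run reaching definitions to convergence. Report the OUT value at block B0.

Answer: {a@B0, d@B0, e@B1}

Trace:
Per-block solution:
  B0:  IN={a@B1, d@B0, e@B1}  OUT={a@B0, d@B0, e@B1}
  B1:  IN={a@B0, d@B0, e@B1}  OUT={a@B1, d@B0, e@B1}
  B2:  IN={a@B1, d@B0, e@B1}  OUT={a@B1, c@B2, d@B0, e@B1}
  B3:  IN={a@B1, c@B2, d@B0, d@B5, e@B1, f@B4}  OUT={a@B1, c@B2, d@B0, d@B5, e@B1, f@B3}
  B4:  IN={a@B1, c@B2, d@B0, d@B5, e@B1, f@B3}  OUT={a@B1, c@B2, d@B0, d@B5, e@B1, f@B4}
  B5:  IN={a@B1, c@B2, d@B0, d@B5, e@B1, f@B4}  OUT={a@B1, c@B2, d@B5, e@B1, f@B4}
  B6:  IN={a@B1, c@B2, d@B5, e@B1, f@B4}  OUT={a@B1, b@B6, c@B2, d@B6, e@B1, f@B4}

Merge at B0 (entry node, so the boundary value {} is joined with the incoming edge(s)): IN[B0] = {} ⊔ OUT[B1] = {a@B1, d@B0, e@B1}
Applying B0's transfer function to that IN value gives OUT[B0] (row B0 above).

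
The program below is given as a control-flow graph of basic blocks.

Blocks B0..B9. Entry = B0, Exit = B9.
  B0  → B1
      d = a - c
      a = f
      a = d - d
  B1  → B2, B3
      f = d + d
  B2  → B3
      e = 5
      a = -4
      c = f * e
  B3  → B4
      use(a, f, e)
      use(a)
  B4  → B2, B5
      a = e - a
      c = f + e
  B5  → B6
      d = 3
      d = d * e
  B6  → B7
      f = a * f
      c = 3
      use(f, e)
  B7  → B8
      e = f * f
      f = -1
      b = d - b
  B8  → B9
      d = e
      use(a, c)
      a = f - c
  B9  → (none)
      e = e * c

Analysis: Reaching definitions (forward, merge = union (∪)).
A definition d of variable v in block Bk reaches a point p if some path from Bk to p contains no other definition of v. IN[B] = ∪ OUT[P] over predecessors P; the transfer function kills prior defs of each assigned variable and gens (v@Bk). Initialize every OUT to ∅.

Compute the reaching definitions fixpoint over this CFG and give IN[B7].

Converged values:
  B0:  IN={}  OUT={a@B0, d@B0}
  B1:  IN={a@B0, d@B0}  OUT={a@B0, d@B0, f@B1}
  B2:  IN={a@B0, a@B4, c@B4, d@B0, e@B2, f@B1}  OUT={a@B2, c@B2, d@B0, e@B2, f@B1}
  B3:  IN={a@B0, a@B2, c@B2, d@B0, e@B2, f@B1}  OUT={a@B0, a@B2, c@B2, d@B0, e@B2, f@B1}
  B4:  IN={a@B0, a@B2, c@B2, d@B0, e@B2, f@B1}  OUT={a@B4, c@B4, d@B0, e@B2, f@B1}
  B5:  IN={a@B4, c@B4, d@B0, e@B2, f@B1}  OUT={a@B4, c@B4, d@B5, e@B2, f@B1}
  B6:  IN={a@B4, c@B4, d@B5, e@B2, f@B1}  OUT={a@B4, c@B6, d@B5, e@B2, f@B6}
  B7:  IN={a@B4, c@B6, d@B5, e@B2, f@B6}  OUT={a@B4, b@B7, c@B6, d@B5, e@B7, f@B7}
  B8:  IN={a@B4, b@B7, c@B6, d@B5, e@B7, f@B7}  OUT={a@B8, b@B7, c@B6, d@B8, e@B7, f@B7}
  B9:  IN={a@B8, b@B7, c@B6, d@B8, e@B7, f@B7}  OUT={a@B8, b@B7, c@B6, d@B8, e@B9, f@B7}

Merge at B7: IN[B7] = OUT[B6] = {a@B4, c@B6, d@B5, e@B2, f@B6}

Answer: {a@B4, c@B6, d@B5, e@B2, f@B6}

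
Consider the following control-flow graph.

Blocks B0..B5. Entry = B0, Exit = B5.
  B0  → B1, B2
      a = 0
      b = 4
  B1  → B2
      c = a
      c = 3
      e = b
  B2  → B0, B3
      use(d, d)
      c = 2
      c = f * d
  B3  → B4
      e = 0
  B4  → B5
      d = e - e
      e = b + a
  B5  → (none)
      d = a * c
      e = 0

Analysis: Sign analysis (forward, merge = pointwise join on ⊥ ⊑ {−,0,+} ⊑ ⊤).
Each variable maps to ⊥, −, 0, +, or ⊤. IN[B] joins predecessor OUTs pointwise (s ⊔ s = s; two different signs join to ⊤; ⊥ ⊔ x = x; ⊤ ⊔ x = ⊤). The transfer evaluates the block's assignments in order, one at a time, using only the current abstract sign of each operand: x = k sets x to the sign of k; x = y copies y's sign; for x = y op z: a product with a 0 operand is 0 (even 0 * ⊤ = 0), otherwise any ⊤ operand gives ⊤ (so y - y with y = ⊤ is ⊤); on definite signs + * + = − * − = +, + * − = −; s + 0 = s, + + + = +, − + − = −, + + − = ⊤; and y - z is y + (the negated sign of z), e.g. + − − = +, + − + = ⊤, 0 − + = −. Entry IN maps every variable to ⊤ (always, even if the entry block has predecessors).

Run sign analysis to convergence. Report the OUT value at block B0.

Answer: {a: 0, b: +, c: ⊤, d: ⊤, e: ⊤, f: ⊤}

Trace:
Per-block solution:
  B0:  IN=(all ⊤)  OUT={a:0, b:+; rest ⊤}
  B1:  IN={a:0, b:+; rest ⊤}  OUT={a:0, b:+, c:+, e:+; rest ⊤}
  B2:  IN={a:0, b:+; rest ⊤}  OUT={a:0, b:+; rest ⊤}
  B3:  IN={a:0, b:+; rest ⊤}  OUT={a:0, b:+, e:0; rest ⊤}
  B4:  IN={a:0, b:+, e:0; rest ⊤}  OUT={a:0, b:+, d:0, e:+; rest ⊤}
  B5:  IN={a:0, b:+, d:0, e:+; rest ⊤}  OUT={a:0, b:+, d:0, e:0; rest ⊤}

Merge at B0 (entry node, so the boundary value (all ⊤) is joined with the incoming edge(s)): IN[B0] = (all ⊤) ⊔ OUT[B2] = {a: ⊤, b: ⊤, c: ⊤, d: ⊤, e: ⊤, f: ⊤}
Applying B0's transfer function to that IN value gives OUT[B0] (row B0 above).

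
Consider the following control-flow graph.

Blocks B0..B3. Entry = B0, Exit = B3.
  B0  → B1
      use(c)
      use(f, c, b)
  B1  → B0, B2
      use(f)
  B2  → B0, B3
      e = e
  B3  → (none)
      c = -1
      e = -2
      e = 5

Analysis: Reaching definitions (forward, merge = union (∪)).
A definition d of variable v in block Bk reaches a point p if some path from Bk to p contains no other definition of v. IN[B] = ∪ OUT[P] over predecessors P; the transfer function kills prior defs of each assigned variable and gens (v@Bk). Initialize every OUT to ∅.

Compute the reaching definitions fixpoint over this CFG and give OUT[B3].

Answer: {c@B3, e@B3}

Trace:
Fixpoint table:
  B0:   IN={e@B2}   OUT={e@B2}
  B1:   IN={e@B2}   OUT={e@B2}
  B2:   IN={e@B2}   OUT={e@B2}
  B3:   IN={e@B2}   OUT={c@B3, e@B3}

Merge at B3: IN[B3] = OUT[B2] = {e@B2}
Applying B3's transfer function to that IN value gives OUT[B3] (row B3 above).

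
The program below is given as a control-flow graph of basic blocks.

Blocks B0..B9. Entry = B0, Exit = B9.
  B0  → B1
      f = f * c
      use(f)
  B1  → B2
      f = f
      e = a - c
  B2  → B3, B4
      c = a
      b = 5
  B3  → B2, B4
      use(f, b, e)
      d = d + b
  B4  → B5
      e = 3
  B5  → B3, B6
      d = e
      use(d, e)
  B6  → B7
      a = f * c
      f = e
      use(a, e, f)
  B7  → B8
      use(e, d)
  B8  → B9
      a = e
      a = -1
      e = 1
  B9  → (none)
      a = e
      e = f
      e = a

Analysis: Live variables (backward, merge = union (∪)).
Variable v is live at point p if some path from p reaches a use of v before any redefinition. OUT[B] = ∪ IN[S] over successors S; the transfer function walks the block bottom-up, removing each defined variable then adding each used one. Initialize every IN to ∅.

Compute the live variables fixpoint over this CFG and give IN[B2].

Per-block solution:
  B0:  IN={a, c, d, f}  OUT={a, c, d, f}
  B1:  IN={a, c, d, f}  OUT={a, d, e, f}
  B2:  IN={a, d, e, f}  OUT={a, b, c, d, e, f}
  B3:  IN={a, b, c, d, e, f}  OUT={a, b, c, d, e, f}
  B4:  IN={a, b, c, f}  OUT={a, b, c, e, f}
  B5:  IN={a, b, c, e, f}  OUT={a, b, c, d, e, f}
  B6:  IN={c, d, e, f}  OUT={d, e, f}
  B7:  IN={d, e, f}  OUT={e, f}
  B8:  IN={e, f}  OUT={e, f}
  B9:  IN={e, f}  OUT={}

Merge at B2: OUT[B2] = IN[B3] ⊔ IN[B4] = {a, b, c, d, e, f}
Applying B2's transfer function to that OUT value gives IN[B2] (row B2 above).

Answer: {a, d, e, f}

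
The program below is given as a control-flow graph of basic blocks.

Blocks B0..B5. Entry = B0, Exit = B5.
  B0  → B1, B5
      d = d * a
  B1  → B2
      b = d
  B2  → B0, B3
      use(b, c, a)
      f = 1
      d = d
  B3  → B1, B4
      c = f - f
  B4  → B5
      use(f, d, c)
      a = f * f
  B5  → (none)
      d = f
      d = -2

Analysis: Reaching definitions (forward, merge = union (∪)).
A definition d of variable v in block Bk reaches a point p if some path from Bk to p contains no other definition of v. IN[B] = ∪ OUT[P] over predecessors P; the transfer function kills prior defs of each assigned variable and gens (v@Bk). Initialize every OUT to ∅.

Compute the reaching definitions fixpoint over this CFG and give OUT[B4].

Answer: {a@B4, b@B1, c@B3, d@B2, f@B2}

Derivation:
Per-block solution:
  B0:   IN={b@B1, c@B3, d@B2, f@B2}   OUT={b@B1, c@B3, d@B0, f@B2}
  B1:   IN={b@B1, c@B3, d@B0, d@B2, f@B2}   OUT={b@B1, c@B3, d@B0, d@B2, f@B2}
  B2:   IN={b@B1, c@B3, d@B0, d@B2, f@B2}   OUT={b@B1, c@B3, d@B2, f@B2}
  B3:   IN={b@B1, c@B3, d@B2, f@B2}   OUT={b@B1, c@B3, d@B2, f@B2}
  B4:   IN={b@B1, c@B3, d@B2, f@B2}   OUT={a@B4, b@B1, c@B3, d@B2, f@B2}
  B5:   IN={a@B4, b@B1, c@B3, d@B0, d@B2, f@B2}   OUT={a@B4, b@B1, c@B3, d@B5, f@B2}

Merge at B4: IN[B4] = OUT[B3] = {b@B1, c@B3, d@B2, f@B2}
Applying B4's transfer function to that IN value gives OUT[B4] (row B4 above).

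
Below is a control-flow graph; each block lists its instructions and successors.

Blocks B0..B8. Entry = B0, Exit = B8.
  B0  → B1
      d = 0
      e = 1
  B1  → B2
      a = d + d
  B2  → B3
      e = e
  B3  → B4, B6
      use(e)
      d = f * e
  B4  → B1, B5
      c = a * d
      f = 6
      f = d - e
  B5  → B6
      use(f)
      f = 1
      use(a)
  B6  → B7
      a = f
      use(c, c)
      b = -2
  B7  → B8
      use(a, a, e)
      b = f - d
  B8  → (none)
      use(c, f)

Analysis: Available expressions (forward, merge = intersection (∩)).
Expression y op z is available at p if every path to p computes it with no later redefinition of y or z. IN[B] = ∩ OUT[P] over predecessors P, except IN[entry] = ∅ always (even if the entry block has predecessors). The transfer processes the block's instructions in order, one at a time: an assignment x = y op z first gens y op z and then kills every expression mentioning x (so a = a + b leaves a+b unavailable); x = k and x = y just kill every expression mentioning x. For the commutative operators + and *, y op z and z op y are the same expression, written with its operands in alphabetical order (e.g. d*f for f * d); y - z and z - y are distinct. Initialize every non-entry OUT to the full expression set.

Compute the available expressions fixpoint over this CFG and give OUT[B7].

Converged values:
  B0:   IN={}   OUT={}
  B1:   IN={}   OUT={d+d}
  B2:   IN={d+d}   OUT={d+d}
  B3:   IN={d+d}   OUT={e*f}
  B4:   IN={e*f}   OUT={a*d, d-e}
  B5:   IN={a*d, d-e}   OUT={a*d, d-e}
  B6:   IN={}   OUT={}
  B7:   IN={}   OUT={f-d}
  B8:   IN={f-d}   OUT={f-d}

Merge at B7: IN[B7] = OUT[B6] = {}
Applying B7's transfer function to that IN value gives OUT[B7] (row B7 above).

Answer: {f-d}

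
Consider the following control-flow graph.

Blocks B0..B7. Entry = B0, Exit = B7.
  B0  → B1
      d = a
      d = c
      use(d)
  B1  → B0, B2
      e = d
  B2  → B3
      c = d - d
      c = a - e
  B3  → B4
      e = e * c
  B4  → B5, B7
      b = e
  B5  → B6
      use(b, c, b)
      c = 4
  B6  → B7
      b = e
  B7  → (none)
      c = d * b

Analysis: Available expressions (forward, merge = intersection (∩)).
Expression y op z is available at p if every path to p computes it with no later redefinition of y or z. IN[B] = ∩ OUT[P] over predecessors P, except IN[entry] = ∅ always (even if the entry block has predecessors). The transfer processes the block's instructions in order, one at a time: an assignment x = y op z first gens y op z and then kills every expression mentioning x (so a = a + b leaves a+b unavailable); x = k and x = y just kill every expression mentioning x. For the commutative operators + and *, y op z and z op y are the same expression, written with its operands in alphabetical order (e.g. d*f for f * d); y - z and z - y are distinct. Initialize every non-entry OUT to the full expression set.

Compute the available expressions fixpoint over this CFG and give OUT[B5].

Answer: {d-d}

Working:
Per-block solution:
  B0:  IN={}  OUT={}
  B1:  IN={}  OUT={}
  B2:  IN={}  OUT={a-e, d-d}
  B3:  IN={a-e, d-d}  OUT={d-d}
  B4:  IN={d-d}  OUT={d-d}
  B5:  IN={d-d}  OUT={d-d}
  B6:  IN={d-d}  OUT={d-d}
  B7:  IN={d-d}  OUT={b*d, d-d}

Merge at B5: IN[B5] = OUT[B4] = {d-d}
Applying B5's transfer function to that IN value gives OUT[B5] (row B5 above).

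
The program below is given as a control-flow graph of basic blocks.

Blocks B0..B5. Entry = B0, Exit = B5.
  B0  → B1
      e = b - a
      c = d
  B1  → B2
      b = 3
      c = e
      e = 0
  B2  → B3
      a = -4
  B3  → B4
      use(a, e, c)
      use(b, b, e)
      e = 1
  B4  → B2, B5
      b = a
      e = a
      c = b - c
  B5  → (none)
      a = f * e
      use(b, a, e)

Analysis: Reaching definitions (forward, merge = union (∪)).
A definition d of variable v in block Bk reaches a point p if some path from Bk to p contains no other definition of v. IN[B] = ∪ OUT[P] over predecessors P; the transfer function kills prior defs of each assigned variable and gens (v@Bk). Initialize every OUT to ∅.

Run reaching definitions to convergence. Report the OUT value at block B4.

Answer: {a@B2, b@B4, c@B4, e@B4}

Trace:
Fixpoint table:
  B0:   IN={}   OUT={c@B0, e@B0}
  B1:   IN={c@B0, e@B0}   OUT={b@B1, c@B1, e@B1}
  B2:   IN={a@B2, b@B1, b@B4, c@B1, c@B4, e@B1, e@B4}   OUT={a@B2, b@B1, b@B4, c@B1, c@B4, e@B1, e@B4}
  B3:   IN={a@B2, b@B1, b@B4, c@B1, c@B4, e@B1, e@B4}   OUT={a@B2, b@B1, b@B4, c@B1, c@B4, e@B3}
  B4:   IN={a@B2, b@B1, b@B4, c@B1, c@B4, e@B3}   OUT={a@B2, b@B4, c@B4, e@B4}
  B5:   IN={a@B2, b@B4, c@B4, e@B4}   OUT={a@B5, b@B4, c@B4, e@B4}

Merge at B4: IN[B4] = OUT[B3] = {a@B2, b@B1, b@B4, c@B1, c@B4, e@B3}
Applying B4's transfer function to that IN value gives OUT[B4] (row B4 above).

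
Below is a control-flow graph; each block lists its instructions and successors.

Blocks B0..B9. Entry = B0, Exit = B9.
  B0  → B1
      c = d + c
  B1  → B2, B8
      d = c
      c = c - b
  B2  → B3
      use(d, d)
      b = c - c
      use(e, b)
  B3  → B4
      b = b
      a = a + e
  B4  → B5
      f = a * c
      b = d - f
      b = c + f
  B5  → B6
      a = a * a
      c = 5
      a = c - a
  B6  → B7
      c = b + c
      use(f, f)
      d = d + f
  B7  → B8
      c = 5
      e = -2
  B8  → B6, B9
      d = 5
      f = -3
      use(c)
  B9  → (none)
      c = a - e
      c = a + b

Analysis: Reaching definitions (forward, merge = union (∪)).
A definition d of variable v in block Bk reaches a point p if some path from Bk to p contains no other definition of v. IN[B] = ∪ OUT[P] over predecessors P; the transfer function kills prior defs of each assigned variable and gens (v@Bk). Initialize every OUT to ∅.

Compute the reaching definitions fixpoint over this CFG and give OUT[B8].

Per-block solution:
  B0:   IN={}   OUT={c@B0}
  B1:   IN={c@B0}   OUT={c@B1, d@B1}
  B2:   IN={c@B1, d@B1}   OUT={b@B2, c@B1, d@B1}
  B3:   IN={b@B2, c@B1, d@B1}   OUT={a@B3, b@B3, c@B1, d@B1}
  B4:   IN={a@B3, b@B3, c@B1, d@B1}   OUT={a@B3, b@B4, c@B1, d@B1, f@B4}
  B5:   IN={a@B3, b@B4, c@B1, d@B1, f@B4}   OUT={a@B5, b@B4, c@B5, d@B1, f@B4}
  B6:   IN={a@B5, b@B4, c@B1, c@B5, c@B7, d@B1, d@B8, e@B7, f@B4, f@B8}   OUT={a@B5, b@B4, c@B6, d@B6, e@B7, f@B4, f@B8}
  B7:   IN={a@B5, b@B4, c@B6, d@B6, e@B7, f@B4, f@B8}   OUT={a@B5, b@B4, c@B7, d@B6, e@B7, f@B4, f@B8}
  B8:   IN={a@B5, b@B4, c@B1, c@B7, d@B1, d@B6, e@B7, f@B4, f@B8}   OUT={a@B5, b@B4, c@B1, c@B7, d@B8, e@B7, f@B8}
  B9:   IN={a@B5, b@B4, c@B1, c@B7, d@B8, e@B7, f@B8}   OUT={a@B5, b@B4, c@B9, d@B8, e@B7, f@B8}

Merge at B8: IN[B8] = OUT[B1] ⊔ OUT[B7] = {a@B5, b@B4, c@B1, c@B7, d@B1, d@B6, e@B7, f@B4, f@B8}
Applying B8's transfer function to that IN value gives OUT[B8] (row B8 above).

Answer: {a@B5, b@B4, c@B1, c@B7, d@B8, e@B7, f@B8}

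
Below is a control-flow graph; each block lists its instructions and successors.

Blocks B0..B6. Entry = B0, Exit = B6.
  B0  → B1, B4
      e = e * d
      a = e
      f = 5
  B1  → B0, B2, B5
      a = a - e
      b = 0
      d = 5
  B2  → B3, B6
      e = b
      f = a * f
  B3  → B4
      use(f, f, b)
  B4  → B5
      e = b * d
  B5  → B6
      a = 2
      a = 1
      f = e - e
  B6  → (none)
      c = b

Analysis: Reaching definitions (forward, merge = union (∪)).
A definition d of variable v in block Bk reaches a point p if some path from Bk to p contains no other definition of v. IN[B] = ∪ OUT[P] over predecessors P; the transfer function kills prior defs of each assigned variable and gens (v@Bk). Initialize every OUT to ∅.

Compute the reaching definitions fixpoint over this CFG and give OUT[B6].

Fixpoint table:
  B0:  IN={a@B1, b@B1, d@B1, e@B0, f@B0}  OUT={a@B0, b@B1, d@B1, e@B0, f@B0}
  B1:  IN={a@B0, b@B1, d@B1, e@B0, f@B0}  OUT={a@B1, b@B1, d@B1, e@B0, f@B0}
  B2:  IN={a@B1, b@B1, d@B1, e@B0, f@B0}  OUT={a@B1, b@B1, d@B1, e@B2, f@B2}
  B3:  IN={a@B1, b@B1, d@B1, e@B2, f@B2}  OUT={a@B1, b@B1, d@B1, e@B2, f@B2}
  B4:  IN={a@B0, a@B1, b@B1, d@B1, e@B0, e@B2, f@B0, f@B2}  OUT={a@B0, a@B1, b@B1, d@B1, e@B4, f@B0, f@B2}
  B5:  IN={a@B0, a@B1, b@B1, d@B1, e@B0, e@B4, f@B0, f@B2}  OUT={a@B5, b@B1, d@B1, e@B0, e@B4, f@B5}
  B6:  IN={a@B1, a@B5, b@B1, d@B1, e@B0, e@B2, e@B4, f@B2, f@B5}  OUT={a@B1, a@B5, b@B1, c@B6, d@B1, e@B0, e@B2, e@B4, f@B2, f@B5}

Merge at B6: IN[B6] = OUT[B2] ⊔ OUT[B5] = {a@B1, a@B5, b@B1, d@B1, e@B0, e@B2, e@B4, f@B2, f@B5}
Applying B6's transfer function to that IN value gives OUT[B6] (row B6 above).

Answer: {a@B1, a@B5, b@B1, c@B6, d@B1, e@B0, e@B2, e@B4, f@B2, f@B5}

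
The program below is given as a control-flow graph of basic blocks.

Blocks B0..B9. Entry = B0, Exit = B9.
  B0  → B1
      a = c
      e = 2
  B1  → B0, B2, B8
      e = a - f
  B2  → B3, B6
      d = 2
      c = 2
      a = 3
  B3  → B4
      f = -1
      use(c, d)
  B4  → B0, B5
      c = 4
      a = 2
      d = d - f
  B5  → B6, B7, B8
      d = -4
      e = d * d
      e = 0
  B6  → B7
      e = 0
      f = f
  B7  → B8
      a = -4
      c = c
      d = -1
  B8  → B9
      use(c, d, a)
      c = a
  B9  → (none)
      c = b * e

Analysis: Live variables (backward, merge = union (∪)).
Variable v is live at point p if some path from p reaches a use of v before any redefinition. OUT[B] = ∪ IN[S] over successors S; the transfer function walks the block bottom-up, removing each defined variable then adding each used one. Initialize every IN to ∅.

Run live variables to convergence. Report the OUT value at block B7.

Answer: {a, b, c, d, e}

Derivation:
Fixpoint table:
  B0: | IN={b, c, d, f} | OUT={a, b, c, d, f}
  B1: | IN={a, b, c, d, f} | OUT={a, b, c, d, e, f}
  B2: | IN={b, f} | OUT={b, c, d, f}
  B3: | IN={b, c, d} | OUT={b, d, f}
  B4: | IN={b, d, f} | OUT={a, b, c, d, f}
  B5: | IN={a, b, c, f} | OUT={a, b, c, d, e, f}
  B6: | IN={b, c, f} | OUT={b, c, e}
  B7: | IN={b, c, e} | OUT={a, b, c, d, e}
  B8: | IN={a, b, c, d, e} | OUT={b, e}
  B9: | IN={b, e} | OUT={}

Merge at B7: OUT[B7] = IN[B8] = {a, b, c, d, e}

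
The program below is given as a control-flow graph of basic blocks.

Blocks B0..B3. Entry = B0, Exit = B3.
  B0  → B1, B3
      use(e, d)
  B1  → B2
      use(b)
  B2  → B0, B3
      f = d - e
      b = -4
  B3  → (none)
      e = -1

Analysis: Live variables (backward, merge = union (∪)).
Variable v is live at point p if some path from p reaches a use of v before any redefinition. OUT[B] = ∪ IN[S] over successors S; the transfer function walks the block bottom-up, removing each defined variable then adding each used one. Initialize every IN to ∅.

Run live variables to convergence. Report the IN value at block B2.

Fixpoint table:
  B0:  IN={b, d, e}  OUT={b, d, e}
  B1:  IN={b, d, e}  OUT={d, e}
  B2:  IN={d, e}  OUT={b, d, e}
  B3:  IN={}  OUT={}

Merge at B2: OUT[B2] = IN[B0] ⊔ IN[B3] = {b, d, e}
Applying B2's transfer function to that OUT value gives IN[B2] (row B2 above).

Answer: {d, e}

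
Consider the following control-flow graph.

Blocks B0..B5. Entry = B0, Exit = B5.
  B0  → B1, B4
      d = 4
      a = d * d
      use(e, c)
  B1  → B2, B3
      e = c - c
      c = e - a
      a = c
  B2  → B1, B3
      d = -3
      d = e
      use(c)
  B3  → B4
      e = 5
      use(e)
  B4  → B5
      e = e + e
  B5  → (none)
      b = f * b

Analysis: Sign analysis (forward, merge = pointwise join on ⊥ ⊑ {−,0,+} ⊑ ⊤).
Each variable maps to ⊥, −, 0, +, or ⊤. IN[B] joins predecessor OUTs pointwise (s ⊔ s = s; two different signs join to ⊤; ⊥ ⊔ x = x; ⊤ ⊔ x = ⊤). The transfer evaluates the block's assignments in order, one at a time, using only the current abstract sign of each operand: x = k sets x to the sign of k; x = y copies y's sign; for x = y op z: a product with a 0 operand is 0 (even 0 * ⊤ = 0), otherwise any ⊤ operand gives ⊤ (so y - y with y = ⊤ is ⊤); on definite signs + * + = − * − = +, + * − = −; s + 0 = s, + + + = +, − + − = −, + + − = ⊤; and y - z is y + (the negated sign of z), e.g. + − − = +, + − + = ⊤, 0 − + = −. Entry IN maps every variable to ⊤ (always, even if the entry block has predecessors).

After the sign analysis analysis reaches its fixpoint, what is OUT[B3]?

Answer: {a: ⊤, b: ⊤, c: ⊤, d: ⊤, e: +, f: ⊤}

Trace:
Per-block solution:
  B0:   IN=(all ⊤)   OUT={a:+, d:+; rest ⊤}
  B1:   IN=(all ⊤)   OUT=(all ⊤)
  B2:   IN=(all ⊤)   OUT=(all ⊤)
  B3:   IN=(all ⊤)   OUT={e:+; rest ⊤}
  B4:   IN=(all ⊤)   OUT=(all ⊤)
  B5:   IN=(all ⊤)   OUT=(all ⊤)

Merge at B3: IN[B3] = OUT[B1] ⊔ OUT[B2] = {a: ⊤, b: ⊤, c: ⊤, d: ⊤, e: ⊤, f: ⊤}
Applying B3's transfer function to that IN value gives OUT[B3] (row B3 above).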